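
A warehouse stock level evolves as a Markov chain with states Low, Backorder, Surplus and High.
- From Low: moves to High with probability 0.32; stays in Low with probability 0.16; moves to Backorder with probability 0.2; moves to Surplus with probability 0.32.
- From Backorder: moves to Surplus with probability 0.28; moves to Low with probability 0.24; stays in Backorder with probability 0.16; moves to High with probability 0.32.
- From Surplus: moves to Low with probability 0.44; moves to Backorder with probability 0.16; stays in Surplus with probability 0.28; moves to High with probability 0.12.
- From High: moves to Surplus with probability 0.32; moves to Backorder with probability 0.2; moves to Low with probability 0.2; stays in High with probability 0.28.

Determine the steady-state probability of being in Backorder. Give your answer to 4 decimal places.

0.1807

Let the stationary distribution be π with π = πP and π_1 + π_2 + π_3 + π_4 = 1.
π_1 = 0.16·π_1 + 0.24·π_2 + 0.44·π_3 + 0.2·π_4
π_2 = 0.2·π_1 + 0.16·π_2 + 0.16·π_3 + 0.2·π_4
π_3 = 0.32·π_1 + 0.28·π_2 + 0.28·π_3 + 0.32·π_4
Solving with the normalization constraint gives π = (0.2687, 0.1807, 0.3007, 0.2499).
So the stationary probability of Backorder is 0.1807.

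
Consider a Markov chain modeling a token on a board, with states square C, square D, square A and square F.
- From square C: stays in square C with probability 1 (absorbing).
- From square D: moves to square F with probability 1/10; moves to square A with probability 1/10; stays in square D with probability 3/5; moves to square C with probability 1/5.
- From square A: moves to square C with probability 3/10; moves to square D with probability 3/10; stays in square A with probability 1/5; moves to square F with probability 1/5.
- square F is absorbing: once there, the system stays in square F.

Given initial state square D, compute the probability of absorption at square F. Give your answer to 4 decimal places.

Let h(s) be the probability of absorption at square F starting from transient state s. Then h(square F) = 1 and h(square C) = 0. By first-step analysis:
h(square D) = 0.2·0 + 0.6·h(square D) + 0.1·h(square A) + 0.1·1
h(square A) = 0.3·0 + 0.3·h(square D) + 0.2·h(square A) + 0.2·1
Solving: h(square D) = 0.3448, h(square A) = 0.3793.
Starting from square D, the probability is 0.3448.

0.3448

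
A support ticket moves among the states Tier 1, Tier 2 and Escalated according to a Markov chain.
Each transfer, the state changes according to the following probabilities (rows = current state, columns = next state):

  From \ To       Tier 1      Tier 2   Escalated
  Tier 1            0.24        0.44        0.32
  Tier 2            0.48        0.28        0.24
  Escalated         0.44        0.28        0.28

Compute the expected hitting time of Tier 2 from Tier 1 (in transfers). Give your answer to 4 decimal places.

2.5591

Let t(s) be the expected number of transfers to first reach Tier 2 from state s, with t(Tier 2) = 0. Conditioning on the first transfer:
t(Tier 1) = 1 + 0.24·t(Tier 1) + 0.32·t(Escalated)
t(Escalated) = 1 + 0.44·t(Tier 1) + 0.28·t(Escalated)
Solving: t(Tier 1) = 2.5591, t(Escalated) = 2.9528.
Expected transfers from Tier 1 to Tier 2: 2.5591.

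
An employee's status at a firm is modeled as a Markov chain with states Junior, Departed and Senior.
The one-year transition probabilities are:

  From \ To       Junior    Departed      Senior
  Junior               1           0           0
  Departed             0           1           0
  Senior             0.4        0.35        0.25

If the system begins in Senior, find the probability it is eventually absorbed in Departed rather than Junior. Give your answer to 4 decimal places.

0.4667

Let h(s) be the probability of absorption at Departed starting from transient state s. Then h(Departed) = 1 and h(Junior) = 0. By first-step analysis:
h(Senior) = 0.4·0 + 0.35·1 + 0.25·h(Senior)
Solving: h(Senior) = 0.4667.
Starting from Senior, the probability is 0.4667.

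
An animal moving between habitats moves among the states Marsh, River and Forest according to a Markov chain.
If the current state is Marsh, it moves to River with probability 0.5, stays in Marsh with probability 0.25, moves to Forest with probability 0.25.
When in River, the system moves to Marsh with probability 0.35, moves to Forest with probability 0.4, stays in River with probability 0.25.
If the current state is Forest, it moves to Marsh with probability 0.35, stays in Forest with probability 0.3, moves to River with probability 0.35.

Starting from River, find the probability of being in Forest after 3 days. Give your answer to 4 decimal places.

Propagate the distribution vector 3 days from River.
After 0 days: (0.0000, 1.0000, 0.0000)
After 1 day: (0.3500, 0.2500, 0.4000)
After 2 days: (0.3150, 0.3775, 0.3075)
After 3 days: (0.3185, 0.3595, 0.3220)
P(in Forest after 3 days) = 0.3220

0.3220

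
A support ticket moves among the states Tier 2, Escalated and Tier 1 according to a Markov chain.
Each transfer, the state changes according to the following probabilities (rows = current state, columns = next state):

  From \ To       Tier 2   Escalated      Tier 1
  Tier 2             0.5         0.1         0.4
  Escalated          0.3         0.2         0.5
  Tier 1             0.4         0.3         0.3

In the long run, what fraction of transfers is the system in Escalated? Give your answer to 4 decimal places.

0.1959

Let the stationary distribution be π with π = πP and π_1 + π_2 + π_3 = 1.
π_1 = 0.5·π_1 + 0.3·π_2 + 0.4·π_3
π_2 = 0.1·π_1 + 0.2·π_2 + 0.3·π_3
Solving with the normalization constraint gives π = (0.4227, 0.1959, 0.3814).
So the stationary probability of Escalated is 0.1959.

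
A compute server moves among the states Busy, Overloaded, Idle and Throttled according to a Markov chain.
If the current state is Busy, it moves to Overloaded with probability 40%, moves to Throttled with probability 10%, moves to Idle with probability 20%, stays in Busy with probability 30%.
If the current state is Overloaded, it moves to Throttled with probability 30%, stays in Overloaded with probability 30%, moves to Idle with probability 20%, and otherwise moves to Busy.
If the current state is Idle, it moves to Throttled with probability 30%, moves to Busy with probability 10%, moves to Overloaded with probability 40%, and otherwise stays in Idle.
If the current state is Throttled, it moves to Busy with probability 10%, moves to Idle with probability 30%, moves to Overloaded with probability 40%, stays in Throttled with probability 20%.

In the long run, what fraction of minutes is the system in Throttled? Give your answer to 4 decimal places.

Let the stationary distribution be π with π = πP and π_1 + π_2 + π_3 + π_4 = 1.
π_1 = 0.3·π_1 + 0.2·π_2 + 0.1·π_3 + 0.1·π_4
π_2 = 0.4·π_1 + 0.3·π_2 + 0.4·π_3 + 0.4·π_4
π_3 = 0.2·π_1 + 0.2·π_2 + 0.2·π_3 + 0.3·π_4
Solving with the normalization constraint gives π = (0.1705, 0.3636, 0.2242, 0.2417).
So the stationary probability of Throttled is 0.2417.

0.2417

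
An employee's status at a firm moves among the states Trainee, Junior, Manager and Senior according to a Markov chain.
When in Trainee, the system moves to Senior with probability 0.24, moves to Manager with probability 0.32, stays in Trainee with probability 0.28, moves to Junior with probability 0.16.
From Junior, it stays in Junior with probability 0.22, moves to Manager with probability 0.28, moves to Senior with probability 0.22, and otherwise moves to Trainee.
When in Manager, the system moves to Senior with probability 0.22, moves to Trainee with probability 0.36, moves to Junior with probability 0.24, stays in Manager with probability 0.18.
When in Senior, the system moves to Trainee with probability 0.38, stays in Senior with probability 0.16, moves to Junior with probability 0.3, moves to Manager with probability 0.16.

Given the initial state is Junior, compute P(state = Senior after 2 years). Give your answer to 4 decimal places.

0.2124

Propagate the distribution vector 2 years from Junior.
After 0 years: (0.0000, 1.0000, 0.0000, 0.0000)
After 1 year: (0.2800, 0.2200, 0.2800, 0.2200)
After 2 years: (0.3244, 0.2264, 0.2368, 0.2124)
P(in Senior after 2 years) = 0.2124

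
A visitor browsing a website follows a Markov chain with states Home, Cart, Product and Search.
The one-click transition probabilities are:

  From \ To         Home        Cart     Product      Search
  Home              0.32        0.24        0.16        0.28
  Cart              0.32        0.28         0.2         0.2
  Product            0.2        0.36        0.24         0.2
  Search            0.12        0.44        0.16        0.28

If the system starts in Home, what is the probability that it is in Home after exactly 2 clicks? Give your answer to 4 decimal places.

Propagate the distribution vector 2 clicks from Home.
After 0 clicks: (1.0000, 0.0000, 0.0000, 0.0000)
After 1 click: (0.3200, 0.2400, 0.1600, 0.2800)
After 2 clicks: (0.2448, 0.3248, 0.1824, 0.2480)
P(in Home after 2 clicks) = 0.2448

0.2448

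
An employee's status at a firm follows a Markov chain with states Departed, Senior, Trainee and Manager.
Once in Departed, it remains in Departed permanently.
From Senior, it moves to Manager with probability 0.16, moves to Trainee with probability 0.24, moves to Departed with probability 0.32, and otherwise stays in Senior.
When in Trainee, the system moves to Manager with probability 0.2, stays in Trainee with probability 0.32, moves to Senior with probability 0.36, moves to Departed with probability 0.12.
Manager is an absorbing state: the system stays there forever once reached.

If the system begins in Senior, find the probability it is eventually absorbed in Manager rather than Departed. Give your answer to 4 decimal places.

Let h(s) be the probability of absorption at Manager starting from transient state s. Then h(Manager) = 1 and h(Departed) = 0. By first-step analysis:
h(Senior) = 0.32·0 + 0.28·h(Senior) + 0.24·h(Trainee) + 0.16·1
h(Trainee) = 0.12·0 + 0.36·h(Senior) + 0.32·h(Trainee) + 0.2·1
Solving: h(Senior) = 0.3889, h(Trainee) = 0.5000.
Starting from Senior, the probability is 0.3889.

0.3889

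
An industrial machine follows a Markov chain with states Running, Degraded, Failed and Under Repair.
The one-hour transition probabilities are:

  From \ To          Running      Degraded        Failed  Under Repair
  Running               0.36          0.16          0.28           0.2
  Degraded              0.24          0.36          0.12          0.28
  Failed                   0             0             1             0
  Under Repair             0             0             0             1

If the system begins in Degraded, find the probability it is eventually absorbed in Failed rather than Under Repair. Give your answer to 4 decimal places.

Let h(s) be the probability of absorption at Failed starting from transient state s. Then h(Failed) = 1 and h(Under Repair) = 0. By first-step analysis:
h(Running) = 0.36·h(Running) + 0.16·h(Degraded) + 0.28·1 + 0.2·0
h(Degraded) = 0.24·h(Running) + 0.36·h(Degraded) + 0.12·1 + 0.28·0
Solving: h(Running) = 0.5345, h(Degraded) = 0.3879.
Starting from Degraded, the probability is 0.3879.

0.3879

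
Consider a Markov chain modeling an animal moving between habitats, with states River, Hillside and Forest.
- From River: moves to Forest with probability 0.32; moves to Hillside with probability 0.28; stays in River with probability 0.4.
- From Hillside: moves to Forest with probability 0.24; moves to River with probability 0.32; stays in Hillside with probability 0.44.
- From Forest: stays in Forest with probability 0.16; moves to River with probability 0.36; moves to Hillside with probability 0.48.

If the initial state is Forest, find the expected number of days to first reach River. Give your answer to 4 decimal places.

Let t(s) be the expected number of days to first reach River from state s, with t(River) = 0. Conditioning on the first day:
t(Hillside) = 1 + 0.44·t(Hillside) + 0.24·t(Forest)
t(Forest) = 1 + 0.48·t(Hillside) + 0.16·t(Forest)
Solving: t(Hillside) = 3.0405, t(Forest) = 2.9279.
Expected days from Forest to River: 2.9279.

2.9279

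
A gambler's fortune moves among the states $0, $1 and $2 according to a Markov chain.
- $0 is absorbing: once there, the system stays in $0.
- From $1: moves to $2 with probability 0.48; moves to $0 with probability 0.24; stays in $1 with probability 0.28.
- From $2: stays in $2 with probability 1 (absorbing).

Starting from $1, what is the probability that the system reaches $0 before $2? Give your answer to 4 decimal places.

Let h(s) be the probability of absorption at $0 starting from transient state s. Then h($0) = 1 and h($2) = 0. By first-step analysis:
h($1) = 0.24·1 + 0.28·h($1) + 0.48·0
Solving: h($1) = 0.3333.
Starting from $1, the probability is 0.3333.

0.3333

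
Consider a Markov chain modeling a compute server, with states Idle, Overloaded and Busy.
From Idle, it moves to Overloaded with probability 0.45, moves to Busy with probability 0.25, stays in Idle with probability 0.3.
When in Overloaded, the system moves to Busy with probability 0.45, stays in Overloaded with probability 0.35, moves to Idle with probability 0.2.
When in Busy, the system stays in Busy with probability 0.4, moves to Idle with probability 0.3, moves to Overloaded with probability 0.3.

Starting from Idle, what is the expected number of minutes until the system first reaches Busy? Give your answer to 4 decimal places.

Let t(s) be the expected number of minutes to first reach Busy from state s, with t(Busy) = 0. Conditioning on the first minute:
t(Idle) = 1 + 0.3·t(Idle) + 0.45·t(Overloaded)
t(Overloaded) = 1 + 0.2·t(Idle) + 0.35·t(Overloaded)
Solving: t(Idle) = 3.0137, t(Overloaded) = 2.4658.
Expected minutes from Idle to Busy: 3.0137.

3.0137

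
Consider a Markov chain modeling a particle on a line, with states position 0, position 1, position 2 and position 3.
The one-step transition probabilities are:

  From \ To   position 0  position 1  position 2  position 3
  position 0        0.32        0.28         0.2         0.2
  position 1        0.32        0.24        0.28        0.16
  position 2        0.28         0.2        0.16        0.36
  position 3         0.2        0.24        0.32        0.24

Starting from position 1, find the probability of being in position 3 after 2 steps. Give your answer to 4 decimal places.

0.2416

Propagate the distribution vector 2 steps from position 1.
After 0 steps: (0.0000, 1.0000, 0.0000, 0.0000)
After 1 step: (0.3200, 0.2400, 0.2800, 0.1600)
After 2 steps: (0.2896, 0.2416, 0.2272, 0.2416)
P(in position 3 after 2 steps) = 0.2416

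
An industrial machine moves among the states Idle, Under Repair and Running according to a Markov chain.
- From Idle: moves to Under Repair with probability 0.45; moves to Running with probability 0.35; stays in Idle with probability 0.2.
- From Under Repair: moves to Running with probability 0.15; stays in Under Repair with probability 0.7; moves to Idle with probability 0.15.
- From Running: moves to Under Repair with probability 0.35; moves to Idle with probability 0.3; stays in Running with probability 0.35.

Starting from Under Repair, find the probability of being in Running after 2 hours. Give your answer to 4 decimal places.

0.2100

Sum over the intermediate state after 1 hour:
P = P(Under Repair→Idle)·P(Idle→Running) + P(Under Repair→Under Repair)·P(Under Repair→Running) + P(Under Repair→Running)·P(Running→Running)
  = 0.15×0.35 + 0.7×0.15 + 0.15×0.35
  = 0.0525 + 0.1050 + 0.0525 = 0.2100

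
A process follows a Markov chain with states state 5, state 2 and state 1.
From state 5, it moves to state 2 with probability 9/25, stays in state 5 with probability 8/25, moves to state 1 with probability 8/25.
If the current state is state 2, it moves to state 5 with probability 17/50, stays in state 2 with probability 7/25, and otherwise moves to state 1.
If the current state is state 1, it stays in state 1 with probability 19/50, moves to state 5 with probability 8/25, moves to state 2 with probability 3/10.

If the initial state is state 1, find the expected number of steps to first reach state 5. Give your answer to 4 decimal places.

Let t(s) be the expected number of steps to first reach state 5 from state s, with t(state 5) = 0. Conditioning on the first step:
t(state 2) = 1 + 0.28·t(state 2) + 0.38·t(state 1)
t(state 1) = 1 + 0.3·t(state 2) + 0.38·t(state 1)
Solving: t(state 2) = 3.0084, t(state 1) = 3.0686.
Expected steps from state 1 to state 5: 3.0686.

3.0686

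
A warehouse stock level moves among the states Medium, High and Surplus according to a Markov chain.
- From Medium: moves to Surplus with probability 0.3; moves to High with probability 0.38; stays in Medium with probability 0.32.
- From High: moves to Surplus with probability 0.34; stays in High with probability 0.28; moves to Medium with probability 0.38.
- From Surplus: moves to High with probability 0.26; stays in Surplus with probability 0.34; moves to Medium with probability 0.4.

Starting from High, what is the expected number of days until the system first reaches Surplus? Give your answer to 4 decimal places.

3.0707

Let t(s) be the expected number of days to first reach Surplus from state s, with t(Surplus) = 0. Conditioning on the first day:
t(Medium) = 1 + 0.32·t(Medium) + 0.38·t(High)
t(High) = 1 + 0.38·t(Medium) + 0.28·t(High)
Solving: t(Medium) = 3.1866, t(High) = 3.0707.
Expected days from High to Surplus: 3.0707.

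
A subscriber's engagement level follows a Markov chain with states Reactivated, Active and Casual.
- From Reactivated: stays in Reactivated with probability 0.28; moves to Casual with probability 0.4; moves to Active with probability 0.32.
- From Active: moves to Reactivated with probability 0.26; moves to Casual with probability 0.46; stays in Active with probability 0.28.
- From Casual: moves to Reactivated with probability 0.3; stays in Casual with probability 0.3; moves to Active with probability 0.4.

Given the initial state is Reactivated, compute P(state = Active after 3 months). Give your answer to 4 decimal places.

Propagate the distribution vector 3 months from Reactivated.
After 0 months: (1.0000, 0.0000, 0.0000)
After 1 month: (0.2800, 0.3200, 0.4000)
After 2 months: (0.2816, 0.3392, 0.3792)
After 3 months: (0.2808, 0.3368, 0.3824)
P(in Active after 3 months) = 0.3368

0.3368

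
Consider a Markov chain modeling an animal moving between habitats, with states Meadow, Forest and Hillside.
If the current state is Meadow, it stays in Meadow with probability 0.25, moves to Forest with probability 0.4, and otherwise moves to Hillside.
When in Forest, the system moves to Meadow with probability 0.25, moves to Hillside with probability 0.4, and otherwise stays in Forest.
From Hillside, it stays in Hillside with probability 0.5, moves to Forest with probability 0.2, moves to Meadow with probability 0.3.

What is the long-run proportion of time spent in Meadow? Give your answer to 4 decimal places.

Let the stationary distribution be π with π = πP and π_1 + π_2 + π_3 = 1.
π_1 = 0.25·π_1 + 0.25·π_2 + 0.3·π_3
π_2 = 0.4·π_1 + 0.35·π_2 + 0.2·π_3
Solving with the normalization constraint gives π = (0.2715, 0.2992, 0.4294).
So the stationary probability of Meadow is 0.2715.

0.2715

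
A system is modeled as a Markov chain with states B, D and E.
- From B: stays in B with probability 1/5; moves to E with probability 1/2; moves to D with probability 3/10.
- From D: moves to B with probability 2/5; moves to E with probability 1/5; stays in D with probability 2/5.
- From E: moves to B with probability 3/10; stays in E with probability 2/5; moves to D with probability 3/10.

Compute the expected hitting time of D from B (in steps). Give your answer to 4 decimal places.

Let t(s) be the expected number of steps to first reach D from state s, with t(D) = 0. Conditioning on the first step:
t(B) = 1 + 0.2·t(B) + 0.5·t(E)
t(E) = 1 + 0.3·t(B) + 0.4·t(E)
Solving: t(B) = 3.3333, t(E) = 3.3333.
Expected steps from B to D: 3.3333.

3.3333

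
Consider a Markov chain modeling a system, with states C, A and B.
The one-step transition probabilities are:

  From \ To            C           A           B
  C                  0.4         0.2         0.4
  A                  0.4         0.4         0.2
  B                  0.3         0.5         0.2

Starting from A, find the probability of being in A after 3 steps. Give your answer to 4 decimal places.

0.3520

Propagate the distribution vector 3 steps from A.
After 0 steps: (0.0000, 1.0000, 0.0000)
After 1 step: (0.4000, 0.4000, 0.2000)
After 2 steps: (0.3800, 0.3400, 0.2800)
After 3 steps: (0.3720, 0.3520, 0.2760)
P(in A after 3 steps) = 0.3520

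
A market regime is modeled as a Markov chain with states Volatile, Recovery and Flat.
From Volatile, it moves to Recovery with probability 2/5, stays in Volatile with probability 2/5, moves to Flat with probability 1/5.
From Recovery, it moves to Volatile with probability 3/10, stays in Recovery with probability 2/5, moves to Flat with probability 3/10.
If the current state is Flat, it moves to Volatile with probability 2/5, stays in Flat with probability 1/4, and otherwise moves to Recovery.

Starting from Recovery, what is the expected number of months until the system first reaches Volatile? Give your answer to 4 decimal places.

Let t(s) be the expected number of months to first reach Volatile from state s, with t(Volatile) = 0. Conditioning on the first month:
t(Recovery) = 1 + 0.4·t(Recovery) + 0.3·t(Flat)
t(Flat) = 1 + 0.35·t(Recovery) + 0.25·t(Flat)
Solving: t(Recovery) = 3.0435, t(Flat) = 2.7536.
Expected months from Recovery to Volatile: 3.0435.

3.0435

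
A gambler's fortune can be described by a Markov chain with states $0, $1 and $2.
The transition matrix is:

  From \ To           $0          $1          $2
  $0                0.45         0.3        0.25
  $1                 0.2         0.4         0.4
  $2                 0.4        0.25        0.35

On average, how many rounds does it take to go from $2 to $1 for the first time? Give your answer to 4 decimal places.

Let t(s) be the expected number of rounds to first reach $1 from state s, with t($1) = 0. Conditioning on the first round:
t($0) = 1 + 0.45·t($0) + 0.25·t($2)
t($2) = 1 + 0.4·t($0) + 0.35·t($2)
Solving: t($0) = 3.4951, t($2) = 3.6893.
Expected rounds from $2 to $1: 3.6893.

3.6893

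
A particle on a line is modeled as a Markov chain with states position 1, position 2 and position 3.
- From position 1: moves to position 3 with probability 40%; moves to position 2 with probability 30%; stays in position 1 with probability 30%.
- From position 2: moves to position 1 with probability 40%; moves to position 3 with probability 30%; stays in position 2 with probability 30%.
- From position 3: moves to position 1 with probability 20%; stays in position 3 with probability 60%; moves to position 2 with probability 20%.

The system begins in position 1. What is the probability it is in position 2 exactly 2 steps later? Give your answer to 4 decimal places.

0.2600

Sum over the intermediate state after 1 step:
P = P(position 1→position 1)·P(position 1→position 2) + P(position 1→position 2)·P(position 2→position 2) + P(position 1→position 3)·P(position 3→position 2)
  = 0.3×0.3 + 0.3×0.3 + 0.4×0.2
  = 0.0900 + 0.0900 + 0.0800 = 0.2600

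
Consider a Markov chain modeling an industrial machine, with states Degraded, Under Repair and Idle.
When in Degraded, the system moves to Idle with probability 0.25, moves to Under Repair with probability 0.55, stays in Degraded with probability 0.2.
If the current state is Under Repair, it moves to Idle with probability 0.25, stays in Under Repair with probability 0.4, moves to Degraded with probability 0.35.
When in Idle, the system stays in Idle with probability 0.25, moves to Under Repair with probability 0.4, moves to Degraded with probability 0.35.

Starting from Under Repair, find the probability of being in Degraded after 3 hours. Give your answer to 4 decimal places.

Propagate the distribution vector 3 hours from Under Repair.
After 0 hours: (0.0000, 1.0000, 0.0000)
After 1 hour: (0.3500, 0.4000, 0.2500)
After 2 hours: (0.2975, 0.4525, 0.2500)
After 3 hours: (0.3054, 0.4446, 0.2500)
P(in Degraded after 3 hours) = 0.3054

0.3054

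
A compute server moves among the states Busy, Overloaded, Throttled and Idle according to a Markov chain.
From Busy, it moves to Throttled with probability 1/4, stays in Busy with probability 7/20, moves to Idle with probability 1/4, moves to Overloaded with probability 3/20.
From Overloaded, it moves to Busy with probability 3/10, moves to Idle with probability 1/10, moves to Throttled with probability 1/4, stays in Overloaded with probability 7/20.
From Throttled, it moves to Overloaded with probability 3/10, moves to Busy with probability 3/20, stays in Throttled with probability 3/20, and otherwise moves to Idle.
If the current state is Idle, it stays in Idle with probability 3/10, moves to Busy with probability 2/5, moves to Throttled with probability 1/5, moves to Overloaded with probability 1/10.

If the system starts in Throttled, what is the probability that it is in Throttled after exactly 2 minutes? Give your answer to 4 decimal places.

0.2150

Propagate the distribution vector 2 minutes from Throttled.
After 0 minutes: (0.0000, 0.0000, 1.0000, 0.0000)
After 1 minute: (0.1500, 0.3000, 0.1500, 0.4000)
After 2 minutes: (0.3250, 0.2125, 0.2150, 0.2475)
P(in Throttled after 2 minutes) = 0.2150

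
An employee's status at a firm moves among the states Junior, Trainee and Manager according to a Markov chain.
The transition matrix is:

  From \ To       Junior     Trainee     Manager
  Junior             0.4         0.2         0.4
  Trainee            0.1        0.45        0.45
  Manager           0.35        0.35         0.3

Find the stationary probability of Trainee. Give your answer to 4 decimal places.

Let the stationary distribution be π with π = πP and π_1 + π_2 + π_3 = 1.
π_1 = 0.4·π_1 + 0.1·π_2 + 0.35·π_3
π_2 = 0.2·π_1 + 0.45·π_2 + 0.35·π_3
Solving with the normalization constraint gives π = (0.2783, 0.3425, 0.3792).
So the stationary probability of Trainee is 0.3425.

0.3425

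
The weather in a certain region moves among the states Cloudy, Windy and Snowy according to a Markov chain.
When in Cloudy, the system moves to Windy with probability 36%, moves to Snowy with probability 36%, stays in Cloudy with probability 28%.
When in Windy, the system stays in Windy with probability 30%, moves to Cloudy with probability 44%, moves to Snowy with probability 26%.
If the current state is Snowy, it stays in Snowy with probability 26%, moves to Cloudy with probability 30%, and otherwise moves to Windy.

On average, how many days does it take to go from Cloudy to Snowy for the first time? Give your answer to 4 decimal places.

3.0671

Let t(s) be the expected number of days to first reach Snowy from state s, with t(Snowy) = 0. Conditioning on the first day:
t(Cloudy) = 1 + 0.28·t(Cloudy) + 0.36·t(Windy)
t(Windy) = 1 + 0.44·t(Cloudy) + 0.3·t(Windy)
Solving: t(Cloudy) = 3.0671, t(Windy) = 3.3565.
Expected days from Cloudy to Snowy: 3.0671.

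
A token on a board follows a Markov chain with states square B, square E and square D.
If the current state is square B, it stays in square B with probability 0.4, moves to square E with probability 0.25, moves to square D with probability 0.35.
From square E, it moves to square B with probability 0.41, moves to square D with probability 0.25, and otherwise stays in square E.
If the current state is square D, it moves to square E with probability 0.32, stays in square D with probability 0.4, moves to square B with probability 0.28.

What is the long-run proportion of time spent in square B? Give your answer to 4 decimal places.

Let the stationary distribution be π with π = πP and π_1 + π_2 + π_3 = 1.
π_1 = 0.4·π_1 + 0.41·π_2 + 0.28·π_3
π_2 = 0.25·π_1 + 0.34·π_2 + 0.32·π_3
Solving with the normalization constraint gives π = (0.3626, 0.3006, 0.3368).
So the stationary probability of square B is 0.3626.

0.3626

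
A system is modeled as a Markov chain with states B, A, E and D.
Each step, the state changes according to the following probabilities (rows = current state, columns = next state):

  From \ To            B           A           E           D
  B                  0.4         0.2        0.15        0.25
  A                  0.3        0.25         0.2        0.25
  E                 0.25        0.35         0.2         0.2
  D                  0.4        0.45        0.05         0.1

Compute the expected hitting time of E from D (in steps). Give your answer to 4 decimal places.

Let t(s) be the expected number of steps to first reach E from state s, with t(E) = 0. Conditioning on the first step:
t(B) = 1 + 0.4·t(B) + 0.2·t(A) + 0.25·t(D)
t(A) = 1 + 0.3·t(B) + 0.25·t(A) + 0.25·t(D)
t(D) = 1 + 0.4·t(B) + 0.45·t(A) + 0.1·t(D)
Solving: t(B) = 7.0598, t(A) = 6.6882, t(D) = 7.5929.
Expected steps from D to E: 7.5929.

7.5929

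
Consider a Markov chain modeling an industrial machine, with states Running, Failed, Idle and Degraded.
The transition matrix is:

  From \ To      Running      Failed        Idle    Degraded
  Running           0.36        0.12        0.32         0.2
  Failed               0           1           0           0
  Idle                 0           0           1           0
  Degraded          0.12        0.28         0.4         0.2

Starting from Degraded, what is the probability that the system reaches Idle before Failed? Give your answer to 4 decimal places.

0.6033

Let h(s) be the probability of absorption at Idle starting from transient state s. Then h(Idle) = 1 and h(Failed) = 0. By first-step analysis:
h(Running) = 0.36·h(Running) + 0.12·0 + 0.32·1 + 0.2·h(Degraded)
h(Degraded) = 0.12·h(Running) + 0.28·0 + 0.4·1 + 0.2·h(Degraded)
Solving: h(Running) = 0.6885, h(Degraded) = 0.6033.
Starting from Degraded, the probability is 0.6033.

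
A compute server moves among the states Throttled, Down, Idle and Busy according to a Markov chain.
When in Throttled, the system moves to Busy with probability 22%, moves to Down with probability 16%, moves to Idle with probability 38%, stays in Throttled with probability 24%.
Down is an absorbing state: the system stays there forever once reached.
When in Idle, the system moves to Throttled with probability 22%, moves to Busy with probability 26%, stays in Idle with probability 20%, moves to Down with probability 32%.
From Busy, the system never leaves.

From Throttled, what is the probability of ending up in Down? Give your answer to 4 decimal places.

Let h(s) be the probability of absorption at Down starting from transient state s. Then h(Down) = 1 and h(Busy) = 0. By first-step analysis:
h(Throttled) = 0.24·h(Throttled) + 0.16·1 + 0.38·h(Idle) + 0.22·0
h(Idle) = 0.22·h(Throttled) + 0.32·1 + 0.2·h(Idle) + 0.26·0
Solving: h(Throttled) = 0.4760, h(Idle) = 0.5309.
Starting from Throttled, the probability is 0.4760.

0.4760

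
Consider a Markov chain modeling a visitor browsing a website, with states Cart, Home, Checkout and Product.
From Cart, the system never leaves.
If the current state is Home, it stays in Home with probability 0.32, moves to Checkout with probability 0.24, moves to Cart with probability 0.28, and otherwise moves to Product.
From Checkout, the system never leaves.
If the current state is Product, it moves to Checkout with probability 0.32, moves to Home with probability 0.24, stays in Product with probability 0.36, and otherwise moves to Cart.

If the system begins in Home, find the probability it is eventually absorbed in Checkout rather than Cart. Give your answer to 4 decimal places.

0.5161

Let h(s) be the probability of absorption at Checkout starting from transient state s. Then h(Checkout) = 1 and h(Cart) = 0. By first-step analysis:
h(Home) = 0.28·0 + 0.32·h(Home) + 0.24·1 + 0.16·h(Product)
h(Product) = 0.08·0 + 0.24·h(Home) + 0.32·1 + 0.36·h(Product)
Solving: h(Home) = 0.5161, h(Product) = 0.6935.
Starting from Home, the probability is 0.5161.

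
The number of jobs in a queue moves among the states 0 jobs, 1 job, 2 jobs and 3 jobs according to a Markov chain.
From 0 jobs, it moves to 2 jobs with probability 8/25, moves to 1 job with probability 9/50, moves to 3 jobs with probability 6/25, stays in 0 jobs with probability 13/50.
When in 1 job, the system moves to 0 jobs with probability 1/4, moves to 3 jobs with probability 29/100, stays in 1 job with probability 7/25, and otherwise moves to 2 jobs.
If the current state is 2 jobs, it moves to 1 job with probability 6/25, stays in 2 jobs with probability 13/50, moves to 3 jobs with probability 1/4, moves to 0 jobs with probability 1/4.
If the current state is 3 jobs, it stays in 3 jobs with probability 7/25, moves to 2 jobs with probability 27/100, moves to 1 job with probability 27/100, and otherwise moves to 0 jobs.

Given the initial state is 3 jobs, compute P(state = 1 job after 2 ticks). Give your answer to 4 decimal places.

0.2484

Propagate the distribution vector 2 ticks from 3 jobs.
After 0 ticks: (0.0000, 0.0000, 0.0000, 1.0000)
After 1 tick: (0.1800, 0.2700, 0.2700, 0.2800)
After 2 ticks: (0.2322, 0.2484, 0.2520, 0.2674)
P(in 1 job after 2 ticks) = 0.2484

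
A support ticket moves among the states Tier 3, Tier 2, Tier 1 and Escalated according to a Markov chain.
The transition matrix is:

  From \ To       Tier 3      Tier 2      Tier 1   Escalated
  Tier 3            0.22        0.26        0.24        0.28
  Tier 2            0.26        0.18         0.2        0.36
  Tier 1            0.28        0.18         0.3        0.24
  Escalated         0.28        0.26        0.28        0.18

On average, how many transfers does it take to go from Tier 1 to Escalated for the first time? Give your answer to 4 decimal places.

3.6428

Let t(s) be the expected number of transfers to first reach Escalated from state s, with t(Escalated) = 0. Conditioning on the first transfer:
t(Tier 3) = 1 + 0.22·t(Tier 3) + 0.26·t(Tier 2) + 0.24·t(Tier 1)
t(Tier 2) = 1 + 0.26·t(Tier 3) + 0.18·t(Tier 2) + 0.2·t(Tier 1)
t(Tier 1) = 1 + 0.28·t(Tier 3) + 0.18·t(Tier 2) + 0.3·t(Tier 1)
Solving: t(Tier 3) = 3.4726, t(Tier 2) = 3.2091, t(Tier 1) = 3.6428.
Expected transfers from Tier 1 to Escalated: 3.6428.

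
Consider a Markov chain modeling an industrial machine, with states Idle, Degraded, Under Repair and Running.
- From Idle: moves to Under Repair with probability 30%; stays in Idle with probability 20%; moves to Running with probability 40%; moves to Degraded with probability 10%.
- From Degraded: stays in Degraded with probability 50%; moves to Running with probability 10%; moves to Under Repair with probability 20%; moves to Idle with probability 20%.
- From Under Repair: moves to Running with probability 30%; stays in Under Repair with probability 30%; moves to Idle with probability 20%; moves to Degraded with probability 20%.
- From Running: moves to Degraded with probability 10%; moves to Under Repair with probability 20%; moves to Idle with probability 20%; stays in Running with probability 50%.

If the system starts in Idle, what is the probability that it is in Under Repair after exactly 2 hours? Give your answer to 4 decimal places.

0.2500

Propagate the distribution vector 2 hours from Idle.
After 0 hours: (1.0000, 0.0000, 0.0000, 0.0000)
After 1 hour: (0.2000, 0.1000, 0.3000, 0.4000)
After 2 hours: (0.2000, 0.1700, 0.2500, 0.3800)
P(in Under Repair after 2 hours) = 0.2500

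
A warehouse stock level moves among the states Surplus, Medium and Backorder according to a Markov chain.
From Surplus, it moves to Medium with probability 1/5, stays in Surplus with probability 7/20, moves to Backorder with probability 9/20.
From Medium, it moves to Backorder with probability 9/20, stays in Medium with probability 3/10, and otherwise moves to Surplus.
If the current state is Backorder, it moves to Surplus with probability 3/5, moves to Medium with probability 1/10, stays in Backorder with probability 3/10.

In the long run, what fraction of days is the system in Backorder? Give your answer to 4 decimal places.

Let the stationary distribution be π with π = πP and π_1 + π_2 + π_3 = 1.
π_1 = 0.35·π_1 + 0.25·π_2 + 0.6·π_3
π_2 = 0.2·π_1 + 0.3·π_2 + 0.1·π_3
Solving with the normalization constraint gives π = (0.4300, 0.1787, 0.3913).
So the stationary probability of Backorder is 0.3913.

0.3913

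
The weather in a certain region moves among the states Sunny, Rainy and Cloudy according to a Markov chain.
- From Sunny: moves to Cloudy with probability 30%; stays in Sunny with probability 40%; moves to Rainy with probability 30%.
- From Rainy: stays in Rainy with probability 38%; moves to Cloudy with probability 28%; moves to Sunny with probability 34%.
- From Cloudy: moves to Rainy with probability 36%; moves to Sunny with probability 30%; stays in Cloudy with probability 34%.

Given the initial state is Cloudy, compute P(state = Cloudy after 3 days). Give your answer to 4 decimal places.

Propagate the distribution vector 3 days from Cloudy.
After 0 days: (0.0000, 0.0000, 1.0000)
After 1 day: (0.3000, 0.3600, 0.3400)
After 2 days: (0.3444, 0.3492, 0.3064)
After 3 days: (0.3484, 0.3463, 0.3053)
P(in Cloudy after 3 days) = 0.3053

0.3053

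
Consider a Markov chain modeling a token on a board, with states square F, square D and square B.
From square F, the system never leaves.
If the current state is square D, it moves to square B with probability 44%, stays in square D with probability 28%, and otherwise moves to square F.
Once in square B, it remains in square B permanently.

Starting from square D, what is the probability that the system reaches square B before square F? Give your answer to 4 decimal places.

0.6111

Let h(s) be the probability of absorption at square B starting from transient state s. Then h(square B) = 1 and h(square F) = 0. By first-step analysis:
h(square D) = 0.28·0 + 0.28·h(square D) + 0.44·1
Solving: h(square D) = 0.6111.
Starting from square D, the probability is 0.6111.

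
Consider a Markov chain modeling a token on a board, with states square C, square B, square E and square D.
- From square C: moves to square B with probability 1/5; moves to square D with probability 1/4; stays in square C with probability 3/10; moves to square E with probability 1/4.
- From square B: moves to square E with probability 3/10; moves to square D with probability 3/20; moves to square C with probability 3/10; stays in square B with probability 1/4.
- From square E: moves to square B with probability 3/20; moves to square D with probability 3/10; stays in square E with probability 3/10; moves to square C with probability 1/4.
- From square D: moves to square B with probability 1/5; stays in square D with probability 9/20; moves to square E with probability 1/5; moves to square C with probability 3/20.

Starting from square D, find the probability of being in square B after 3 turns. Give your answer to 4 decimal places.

Propagate the distribution vector 3 turns from square D.
After 0 turns: (0.0000, 0.0000, 0.0000, 1.0000)
After 1 turn: (0.1500, 0.2000, 0.2000, 0.4500)
After 2 turns: (0.2225, 0.2000, 0.2475, 0.3300)
After 3 turns: (0.2381, 0.1976, 0.2559, 0.3084)
P(in square B after 3 turns) = 0.1976

0.1976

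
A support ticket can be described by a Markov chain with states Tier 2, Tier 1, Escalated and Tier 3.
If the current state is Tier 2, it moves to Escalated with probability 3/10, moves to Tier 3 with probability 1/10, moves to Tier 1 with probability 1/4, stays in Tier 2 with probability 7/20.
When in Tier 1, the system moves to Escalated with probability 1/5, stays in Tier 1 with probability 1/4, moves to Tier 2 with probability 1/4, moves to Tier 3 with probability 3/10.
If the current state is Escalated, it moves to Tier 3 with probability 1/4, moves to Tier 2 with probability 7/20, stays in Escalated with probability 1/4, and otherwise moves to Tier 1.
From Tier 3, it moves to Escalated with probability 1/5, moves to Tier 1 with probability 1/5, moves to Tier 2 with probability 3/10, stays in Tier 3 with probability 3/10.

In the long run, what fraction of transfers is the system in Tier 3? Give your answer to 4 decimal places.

0.2243

Let the stationary distribution be π with π = πP and π_1 + π_2 + π_3 + π_4 = 1.
π_1 = 0.35·π_1 + 0.25·π_2 + 0.35·π_3 + 0.3·π_4
π_2 = 0.25·π_1 + 0.25·π_2 + 0.15·π_3 + 0.2·π_4
π_3 = 0.3·π_1 + 0.2·π_2 + 0.25·π_3 + 0.2·π_4
Solving with the normalization constraint gives π = (0.3173, 0.2144, 0.2439, 0.2243).
So the stationary probability of Tier 3 is 0.2243.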